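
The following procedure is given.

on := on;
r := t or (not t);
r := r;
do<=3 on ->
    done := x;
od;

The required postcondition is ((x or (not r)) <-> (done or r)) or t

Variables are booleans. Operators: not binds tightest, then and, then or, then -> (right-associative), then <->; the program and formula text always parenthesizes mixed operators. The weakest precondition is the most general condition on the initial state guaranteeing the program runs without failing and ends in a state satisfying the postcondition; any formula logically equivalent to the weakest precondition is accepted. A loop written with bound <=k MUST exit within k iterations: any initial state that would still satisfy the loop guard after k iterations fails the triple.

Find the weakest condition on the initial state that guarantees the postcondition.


Working backward. After the program, ((x or (not r)) <-> (done or r)) or t must hold.
Before the loop (bound <=3), unroll the exhaustion recursion (WP_0 = exit-now case; WP_j = one more guarded iteration, up to j = 3):
  WP_0: (not on) and (((x or (not r)) <-> (done or r)) or t)
  WP_1: (on -> ((not on) and (((x or (not r)) <-> (x or r)) or t))) and ((not on) -> (((x or (not r)) <-> (done or r)) or t))
  WP_2: (on -> ((on -> ((not on) and (((x or (not r)) <-> (x or r)) or t))) and ((not on) -> (((x or (not r)) <-> (x or r)) or t)))) and ((not on) -> (((x or (not r)) <-> (done or r)) or t))
  WP_3: (on -> ((on -> ((on -> ((not on) and (((x or (not r)) <-> (x or r)) or t))) and ((not on) -> (((x or (not r)) <-> (x or r)) or t)))) and ((not on) -> (((x or (not r)) <-> (x or r)) or t)))) and ((not on) -> (((x or (not r)) <-> (done or r)) or t))
So before the loop: (on -> ((on -> ((on -> ((not on) and (((x or (not r)) <-> (x or r)) or t))) and ((not on) -> (((x or (not r)) <-> (x or r)) or t)))) and ((not on) -> (((x or (not r)) <-> (x or r)) or t)))) and ((not on) -> (((x or (not r)) <-> (done or r)) or t))
Before r := r: (on -> ((on -> ((on -> ((not on) and (((x or (not r)) <-> (x or r)) or t))) and ((not on) -> (((x or (not r)) <-> (x or r)) or t)))) and ((not on) -> (((x or (not r)) <-> (x or r)) or t)))) and ((not on) -> (((x or (not r)) <-> (done or r)) or t))
Before r := t or (not t): (on -> ((on -> ((on -> ((not on) and (x or t))) and ((not on) -> (x or t)))) and ((not on) -> (x or t)))) and ((not on) -> (x or t))
Before on := on: (on -> ((on -> ((on -> ((not on) and (x or t))) and ((not on) -> (x or t)))) and ((not on) -> (x or t)))) and ((not on) -> (x or t))
Answer: WP = (on -> ((on -> ((on -> ((not on) and (x or t))) and ((not on) -> (x or t)))) and ((not on) -> (x or t)))) and ((not on) -> (x or t))


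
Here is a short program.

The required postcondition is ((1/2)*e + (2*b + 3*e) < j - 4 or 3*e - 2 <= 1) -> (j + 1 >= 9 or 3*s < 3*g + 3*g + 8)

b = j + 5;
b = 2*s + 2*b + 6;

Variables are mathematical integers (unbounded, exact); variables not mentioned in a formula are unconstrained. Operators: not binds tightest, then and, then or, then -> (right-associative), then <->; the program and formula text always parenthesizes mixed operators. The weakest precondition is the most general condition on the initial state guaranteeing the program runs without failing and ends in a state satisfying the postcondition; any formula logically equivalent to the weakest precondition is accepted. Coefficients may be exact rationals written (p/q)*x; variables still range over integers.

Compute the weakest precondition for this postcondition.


Working backward. After the program, the postcondition ((1/2)*e + (2*b + 3*e) < j - 4 or 3*e - 2 <= 1) -> (j + 1 >= 9 or 3*s < 3*g + 3*g + 8) must hold; in canonical form it is (2*b + (7/2)*e < j - 4 or 3*e <= 3) -> (j >= 8 or 3*s < 6*g + 8).
Before b := 2*s + 2*b + 6: (4*b + (7/2)*e + 4*s < j - 16 or 3*e <= 3) -> (j >= 8 or 3*s < 6*g + 8)
Before b := j + 5: ((7/2)*e + 3*j + 4*s < -36 or 3*e <= 3) -> (j >= 8 or 3*s < 6*g + 8)
Answer: WP = ((7/2)*e + 3*j + 4*s < -36 or 3*e <= 3) -> (j >= 8 or 3*s < 6*g + 8)


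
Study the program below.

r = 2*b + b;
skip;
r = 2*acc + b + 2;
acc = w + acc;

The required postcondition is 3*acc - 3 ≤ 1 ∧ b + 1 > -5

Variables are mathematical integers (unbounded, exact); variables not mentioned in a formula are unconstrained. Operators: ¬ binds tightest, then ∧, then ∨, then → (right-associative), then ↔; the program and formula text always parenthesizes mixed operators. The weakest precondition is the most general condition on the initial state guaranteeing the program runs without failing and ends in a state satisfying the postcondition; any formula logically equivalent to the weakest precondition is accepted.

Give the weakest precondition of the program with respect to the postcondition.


Working backward. After the program, the postcondition 3*acc - 3 ≤ 1 ∧ b + 1 > -5 must hold; in canonical form it is 3*acc ≤ 4 ∧ b > -6.
Before acc := w + acc: 3*acc + 3*w ≤ 4 ∧ b > -6
Before r := 2*acc + b + 2: 3*acc + 3*w ≤ 4 ∧ b > -6
Before skip: 3*acc + 3*w ≤ 4 ∧ b > -6
Before r := 2*b + b: 3*acc + 3*w ≤ 4 ∧ b > -6
Answer: WP = 3*acc + 3*w ≤ 4 ∧ b > -6


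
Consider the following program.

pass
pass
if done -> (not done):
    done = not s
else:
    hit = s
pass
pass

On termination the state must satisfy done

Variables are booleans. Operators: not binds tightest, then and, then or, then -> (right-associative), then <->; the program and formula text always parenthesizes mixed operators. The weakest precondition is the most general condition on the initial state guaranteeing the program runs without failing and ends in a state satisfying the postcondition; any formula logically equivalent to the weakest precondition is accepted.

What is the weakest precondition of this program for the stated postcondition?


Working backward. After the program, done must hold.
Before skip: done
Before skip: done
Then branch requires not s; else branch requires done.
Before the if: ((done -> (not done)) -> (not s)) and ((not (done -> (not done))) -> done)
Before skip: ((done -> (not done)) -> (not s)) and ((not (done -> (not done))) -> done)
Before skip: ((done -> (not done)) -> (not s)) and ((not (done -> (not done))) -> done)
Answer: WP = ((done -> (not done)) -> (not s)) and ((not (done -> (not done))) -> done)


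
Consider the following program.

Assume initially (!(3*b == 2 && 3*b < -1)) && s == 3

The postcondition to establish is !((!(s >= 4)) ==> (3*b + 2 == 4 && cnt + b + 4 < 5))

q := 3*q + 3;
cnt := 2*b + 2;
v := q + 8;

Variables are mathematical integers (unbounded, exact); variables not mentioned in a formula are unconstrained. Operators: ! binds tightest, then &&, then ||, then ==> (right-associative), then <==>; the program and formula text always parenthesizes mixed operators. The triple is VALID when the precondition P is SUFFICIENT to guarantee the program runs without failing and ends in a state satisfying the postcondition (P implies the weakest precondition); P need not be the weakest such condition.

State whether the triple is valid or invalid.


Working backward. After the program, the postcondition !((!(s >= 4)) ==> (3*b + 2 == 4 && cnt + b + 4 < 5)) must hold; in canonical form it is !((!(s >= 4)) ==> (3*b == 2 && b + cnt < 1)).
Before v := q + 8: !((!(s >= 4)) ==> (3*b == 2 && b + cnt < 1))
Before cnt := 2*b + 2: !((!(s >= 4)) ==> (3*b == 2 && 3*b < -1))
Before q := 3*q + 3: !((!(s >= 4)) ==> (3*b == 2 && 3*b < -1))
The weakest precondition is !((!(s >= 4)) ==> (3*b == 2 && 3*b < -1)).
Check whether (!(3*b == 2 && 3*b < -1)) && s == 3 implies it.
Every state satisfying the precondition satisfies the weakest precondition: the implication holds.
Answer: valid


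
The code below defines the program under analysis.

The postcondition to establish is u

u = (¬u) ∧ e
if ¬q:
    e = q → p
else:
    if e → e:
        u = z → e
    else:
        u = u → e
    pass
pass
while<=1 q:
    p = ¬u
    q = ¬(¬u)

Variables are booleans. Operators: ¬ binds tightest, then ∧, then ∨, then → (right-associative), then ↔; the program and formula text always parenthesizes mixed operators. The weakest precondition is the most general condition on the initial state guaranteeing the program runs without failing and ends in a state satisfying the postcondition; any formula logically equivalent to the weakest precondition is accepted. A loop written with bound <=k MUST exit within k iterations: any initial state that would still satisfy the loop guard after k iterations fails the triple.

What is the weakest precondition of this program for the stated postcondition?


Working backward. After the program, u must hold.
Before the loop (bound <=1), unroll the exhaustion recursion (WP_0 = exit-now case; WP_j = one more guarded iteration, up to j = 1):
  WP_0: (¬q) ∧ u
  WP_1: (¬q) ∧ ((¬q) → u)
So before the loop: (¬q) ∧ ((¬q) → u)
Before skip: (¬q) ∧ ((¬q) → u)
Then branch requires (¬q) ∧ ((¬q) → u); else branch requires (¬q) ∧ ((¬q) → (z → e)).
Before the if: ((¬q) → ((¬q) ∧ ((¬q) → u))) ∧ (q → ((¬q) ∧ ((¬q) → (z → e))))
Before u := (¬u) ∧ e: ((¬q) → ((¬q) ∧ ((¬q) → ((¬u) ∧ e)))) ∧ (q → ((¬q) ∧ ((¬q) → (z → e))))
Answer: WP = ((¬q) → ((¬q) ∧ ((¬q) → ((¬u) ∧ e)))) ∧ (q → ((¬q) ∧ ((¬q) → (z → e))))


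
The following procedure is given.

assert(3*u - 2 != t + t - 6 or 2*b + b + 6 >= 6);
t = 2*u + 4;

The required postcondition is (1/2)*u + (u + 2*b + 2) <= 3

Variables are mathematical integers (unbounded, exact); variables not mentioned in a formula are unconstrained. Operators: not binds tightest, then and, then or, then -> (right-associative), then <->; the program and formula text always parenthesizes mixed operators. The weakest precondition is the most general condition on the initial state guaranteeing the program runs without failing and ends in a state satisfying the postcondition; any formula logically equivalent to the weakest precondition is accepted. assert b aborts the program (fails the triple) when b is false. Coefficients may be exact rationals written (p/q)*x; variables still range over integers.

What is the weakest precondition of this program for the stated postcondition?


Working backward. After the program, the postcondition (1/2)*u + (u + 2*b + 2) <= 3 must hold; in canonical form it is 2*b + (3/2)*u <= 1.
Before t := 2*u + 4: 2*b + (3/2)*u <= 1
Before assert 3*u - 2 != t + t - 6 or 2*b + b + 6 >= 6: (3*u != 2*t - 4 or 3*b >= 0) and 2*b + (3/2)*u <= 1
Answer: WP = (3*u != 2*t - 4 or 3*b >= 0) and 2*b + (3/2)*u <= 1


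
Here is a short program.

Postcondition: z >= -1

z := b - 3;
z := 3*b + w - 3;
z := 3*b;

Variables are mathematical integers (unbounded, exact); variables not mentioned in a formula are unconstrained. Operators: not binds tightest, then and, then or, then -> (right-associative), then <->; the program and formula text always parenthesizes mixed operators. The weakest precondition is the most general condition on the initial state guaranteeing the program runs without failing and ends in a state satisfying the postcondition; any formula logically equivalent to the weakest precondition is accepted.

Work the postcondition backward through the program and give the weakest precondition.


Working backward. After the program, z >= -1 must hold.
Before z := 3*b: 3*b >= -1
Before z := 3*b + w - 3: 3*b >= -1
Before z := b - 3: 3*b >= -1
Answer: WP = 3*b >= -1


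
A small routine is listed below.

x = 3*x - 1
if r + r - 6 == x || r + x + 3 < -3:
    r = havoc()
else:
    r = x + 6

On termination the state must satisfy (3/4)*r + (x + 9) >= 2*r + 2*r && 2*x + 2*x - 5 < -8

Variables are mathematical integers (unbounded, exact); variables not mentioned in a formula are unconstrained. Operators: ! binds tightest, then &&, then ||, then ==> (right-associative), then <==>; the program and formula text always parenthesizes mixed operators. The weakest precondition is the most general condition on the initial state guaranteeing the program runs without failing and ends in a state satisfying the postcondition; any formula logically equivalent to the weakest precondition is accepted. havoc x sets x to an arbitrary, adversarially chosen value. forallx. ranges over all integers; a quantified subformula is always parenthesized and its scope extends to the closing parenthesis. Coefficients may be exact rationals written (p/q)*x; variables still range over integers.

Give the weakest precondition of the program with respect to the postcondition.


Working backward. After the program, the postcondition (3/4)*r + (x + 9) >= 2*r + 2*r && 2*x + 2*x - 5 < -8 must hold; in canonical form it is x >= (13/4)*r - 9 && 4*x < -3.
Then branch requires forall r_1. (x >= (13/4)*r_1 - 9 && 4*x < -3); else branch requires (9/4)*x <= -21/2 && 4*x < -3.
Before the if: ((2*r == x + 6 || r + x < -6) ==> (forall r_1. (x >= (13/4)*r_1 - 9 && 4*x < -3))) && ((!(2*r == x + 6 || r + x < -6)) ==> ((9/4)*x <= -21/2 && 4*x < -3))
Before x := 3*x - 1: ((2*r == 3*x + 5 || r + 3*x < -5) ==> (forall r_1. (3*x >= (13/4)*r_1 - 8 && 12*x < 1))) && ((!(2*r == 3*x + 5 || r + 3*x < -5)) ==> ((27/4)*x <= -33/4 && 12*x < 1))
Answer: WP = ((2*r == 3*x + 5 || r + 3*x < -5) ==> (forall r_1. (3*x >= (13/4)*r_1 - 8 && 12*x < 1))) && ((!(2*r == 3*x + 5 || r + 3*x < -5)) ==> ((27/4)*x <= -33/4 && 12*x < 1))


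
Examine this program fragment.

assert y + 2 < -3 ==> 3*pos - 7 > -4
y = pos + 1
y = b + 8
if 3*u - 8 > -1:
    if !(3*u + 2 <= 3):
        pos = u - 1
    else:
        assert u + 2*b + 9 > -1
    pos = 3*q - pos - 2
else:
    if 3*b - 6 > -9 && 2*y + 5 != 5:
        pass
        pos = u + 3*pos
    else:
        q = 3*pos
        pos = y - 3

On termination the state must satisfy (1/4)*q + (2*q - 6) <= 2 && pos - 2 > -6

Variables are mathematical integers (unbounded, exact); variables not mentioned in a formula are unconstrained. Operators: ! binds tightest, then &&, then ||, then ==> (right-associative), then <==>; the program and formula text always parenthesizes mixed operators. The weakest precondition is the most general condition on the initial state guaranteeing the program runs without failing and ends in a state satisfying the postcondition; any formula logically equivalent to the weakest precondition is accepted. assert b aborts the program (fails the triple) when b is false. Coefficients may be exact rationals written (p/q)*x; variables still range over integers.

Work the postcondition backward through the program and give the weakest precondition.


Working backward. After the program, the postcondition (1/4)*q + (2*q - 6) <= 2 && pos - 2 > -6 must hold; in canonical form it is (9/4)*q <= 8 && pos > -4.
Then branch requires ((!(3*u <= 1)) ==> ((9/4)*q <= 8 && 3*q > u - 3)) && (3*u <= 1 ==> (2*b + u > -10 && (9/4)*q <= 8 && 3*q > pos - 2)); else branch requires ((3*b > -3 && 2*y != 0) ==> ((9/4)*q <= 8 && 3*pos + u > -4)) && ((!(3*b > -3 && 2*y != 0)) ==> ((27/4)*pos <= 8 && y > -1)).
Before the if: (3*u > 7 ==> (((!(3*u <= 1)) ==> ((9/4)*q <= 8 && 3*q > u - 3)) && (3*u <= 1 ==> (2*b + u > -10 && (9/4)*q <= 8 && 3*q > pos - 2)))) && ((!(3*u > 7)) ==> (((3*b > -3 && 2*y != 0) ==> ((9/4)*q <= 8 && 3*pos + u > -4)) && ((!(3*b > -3 && 2*y != 0)) ==> ((27/4)*pos <= 8 && y > -1))))
Before y := b + 8: (3*u > 7 ==> (((!(3*u <= 1)) ==> ((9/4)*q <= 8 && 3*q > u - 3)) && (3*u <= 1 ==> (2*b + u > -10 && (9/4)*q <= 8 && 3*q > pos - 2)))) && ((!(3*u > 7)) ==> (((3*b > -3 && 2*b != -16) ==> ((9/4)*q <= 8 && 3*pos + u > -4)) && ((!(3*b > -3 && 2*b != -16)) ==> ((27/4)*pos <= 8 && b > -9))))
Before y := pos + 1: (3*u > 7 ==> (((!(3*u <= 1)) ==> ((9/4)*q <= 8 && 3*q > u - 3)) && (3*u <= 1 ==> (2*b + u > -10 && (9/4)*q <= 8 && 3*q > pos - 2)))) && ((!(3*u > 7)) ==> (((3*b > -3 && 2*b != -16) ==> ((9/4)*q <= 8 && 3*pos + u > -4)) && ((!(3*b > -3 && 2*b != -16)) ==> ((27/4)*pos <= 8 && b > -9))))
Before assert y + 2 < -3 ==> 3*pos - 7 > -4: (y < -5 ==> 3*pos > 3) && (3*u > 7 ==> (((!(3*u <= 1)) ==> ((9/4)*q <= 8 && 3*q > u - 3)) && (3*u <= 1 ==> (2*b + u > -10 && (9/4)*q <= 8 && 3*q > pos - 2)))) && ((!(3*u > 7)) ==> (((3*b > -3 && 2*b != -16) ==> ((9/4)*q <= 8 && 3*pos + u > -4)) && ((!(3*b > -3 && 2*b != -16)) ==> ((27/4)*pos <= 8 && b > -9))))
Answer: WP = (y < -5 ==> 3*pos > 3) && (3*u > 7 ==> (((!(3*u <= 1)) ==> ((9/4)*q <= 8 && 3*q > u - 3)) && (3*u <= 1 ==> (2*b + u > -10 && (9/4)*q <= 8 && 3*q > pos - 2)))) && ((!(3*u > 7)) ==> (((3*b > -3 && 2*b != -16) ==> ((9/4)*q <= 8 && 3*pos + u > -4)) && ((!(3*b > -3 && 2*b != -16)) ==> ((27/4)*pos <= 8 && b > -9))))


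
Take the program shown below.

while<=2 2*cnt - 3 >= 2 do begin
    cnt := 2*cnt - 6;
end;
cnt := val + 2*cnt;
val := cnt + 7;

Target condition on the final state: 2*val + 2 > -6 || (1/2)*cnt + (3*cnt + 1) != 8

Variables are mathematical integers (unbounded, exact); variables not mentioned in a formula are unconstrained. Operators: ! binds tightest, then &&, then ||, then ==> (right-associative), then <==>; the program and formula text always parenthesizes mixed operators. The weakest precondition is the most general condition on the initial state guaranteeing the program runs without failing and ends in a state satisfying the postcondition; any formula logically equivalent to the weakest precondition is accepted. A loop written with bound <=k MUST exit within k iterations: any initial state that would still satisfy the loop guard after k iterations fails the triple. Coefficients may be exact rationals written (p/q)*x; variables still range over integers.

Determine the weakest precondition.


Working backward. After the program, the postcondition 2*val + 2 > -6 || (1/2)*cnt + (3*cnt + 1) != 8 must hold; in canonical form it is 2*val > -8 || (7/2)*cnt != 7.
Before val := cnt + 7: 2*cnt > -22 || (7/2)*cnt != 7
Before cnt := val + 2*cnt: 4*cnt + 2*val > -22 || 7*cnt + (7/2)*val != 7
Before the loop (bound <=2), unroll the exhaustion recursion (WP_0 = exit-now case; WP_j = one more guarded iteration, up to j = 2):
  WP_0: (!(2*cnt >= 5)) && (4*cnt + 2*val > -22 || 7*cnt + (7/2)*val != 7)
  WP_1: (2*cnt >= 5 ==> ((!(4*cnt >= 17)) && (8*cnt + 2*val > 2 || 14*cnt + (7/2)*val != 49))) && ((!(2*cnt >= 5)) ==> (4*cnt + 2*val > -22 || 7*cnt + (7/2)*val != 7))
  WP_2: (2*cnt >= 5 ==> ((4*cnt >= 17 ==> ((!(8*cnt >= 41)) && (16*cnt + 2*val > 50 || 28*cnt + (7/2)*val != 133))) && ((!(4*cnt >= 17)) ==> (8*cnt + 2*val > 2 || 14*cnt + (7/2)*val != 49)))) && ((!(2*cnt >= 5)) ==> (4*cnt + 2*val > -22 || 7*cnt + (7/2)*val != 7))
So before the loop: (2*cnt >= 5 ==> ((4*cnt >= 17 ==> ((!(8*cnt >= 41)) && (16*cnt + 2*val > 50 || 28*cnt + (7/2)*val != 133))) && ((!(4*cnt >= 17)) ==> (8*cnt + 2*val > 2 || 14*cnt + (7/2)*val != 49)))) && ((!(2*cnt >= 5)) ==> (4*cnt + 2*val > -22 || 7*cnt + (7/2)*val != 7))
Answer: WP = (2*cnt >= 5 ==> ((4*cnt >= 17 ==> ((!(8*cnt >= 41)) && (16*cnt + 2*val > 50 || 28*cnt + (7/2)*val != 133))) && ((!(4*cnt >= 17)) ==> (8*cnt + 2*val > 2 || 14*cnt + (7/2)*val != 49)))) && ((!(2*cnt >= 5)) ==> (4*cnt + 2*val > -22 || 7*cnt + (7/2)*val != 7))


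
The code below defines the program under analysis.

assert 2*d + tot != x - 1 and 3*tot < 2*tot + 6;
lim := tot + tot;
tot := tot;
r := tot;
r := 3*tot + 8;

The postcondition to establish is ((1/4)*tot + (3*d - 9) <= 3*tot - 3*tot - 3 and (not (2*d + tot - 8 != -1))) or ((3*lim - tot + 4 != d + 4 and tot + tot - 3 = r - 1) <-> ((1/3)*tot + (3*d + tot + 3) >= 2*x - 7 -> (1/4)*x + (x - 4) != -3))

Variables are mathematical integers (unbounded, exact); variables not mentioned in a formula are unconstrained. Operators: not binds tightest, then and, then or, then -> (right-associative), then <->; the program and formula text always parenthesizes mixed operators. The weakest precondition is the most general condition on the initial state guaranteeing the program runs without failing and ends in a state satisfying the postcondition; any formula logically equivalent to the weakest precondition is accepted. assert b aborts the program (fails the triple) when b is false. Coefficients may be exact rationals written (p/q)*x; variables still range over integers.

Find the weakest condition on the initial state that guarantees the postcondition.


Working backward. After the program, the postcondition ((1/4)*tot + (3*d - 9) <= 3*tot - 3*tot - 3 and (not (2*d + tot - 8 != -1))) or ((3*lim - tot + 4 != d + 4 and tot + tot - 3 = r - 1) <-> ((1/3)*tot + (3*d + tot + 3) >= 2*x - 7 -> (1/4)*x + (x - 4) != -3)) must hold; in canonical form it is (3*d + (1/4)*tot <= 6 and (not (2*d + tot != 7))) or ((3*lim != d + tot and 2*tot = r + 2) <-> (3*d + (4/3)*tot >= 2*x - 10 -> (5/4)*x != 1)).
Before r := 3*tot + 8: (3*d + (1/4)*tot <= 6 and (not (2*d + tot != 7))) or ((3*lim != d + tot and tot = -10) <-> (3*d + (4/3)*tot >= 2*x - 10 -> (5/4)*x != 1))
Before r := tot: (3*d + (1/4)*tot <= 6 and (not (2*d + tot != 7))) or ((3*lim != d + tot and tot = -10) <-> (3*d + (4/3)*tot >= 2*x - 10 -> (5/4)*x != 1))
Before tot := tot: (3*d + (1/4)*tot <= 6 and (not (2*d + tot != 7))) or ((3*lim != d + tot and tot = -10) <-> (3*d + (4/3)*tot >= 2*x - 10 -> (5/4)*x != 1))
Before lim := tot + tot: (3*d + (1/4)*tot <= 6 and (not (2*d + tot != 7))) or ((5*tot != d and tot = -10) <-> (3*d + (4/3)*tot >= 2*x - 10 -> (5/4)*x != 1))
Before assert 2*d + tot != x - 1 and 3*tot < 2*tot + 6: 2*d + tot != x - 1 and tot < 6 and ((3*d + (1/4)*tot <= 6 and (not (2*d + tot != 7))) or ((5*tot != d and tot = -10) <-> (3*d + (4/3)*tot >= 2*x - 10 -> (5/4)*x != 1)))
Answer: WP = 2*d + tot != x - 1 and tot < 6 and ((3*d + (1/4)*tot <= 6 and (not (2*d + tot != 7))) or ((5*tot != d and tot = -10) <-> (3*d + (4/3)*tot >= 2*x - 10 -> (5/4)*x != 1)))


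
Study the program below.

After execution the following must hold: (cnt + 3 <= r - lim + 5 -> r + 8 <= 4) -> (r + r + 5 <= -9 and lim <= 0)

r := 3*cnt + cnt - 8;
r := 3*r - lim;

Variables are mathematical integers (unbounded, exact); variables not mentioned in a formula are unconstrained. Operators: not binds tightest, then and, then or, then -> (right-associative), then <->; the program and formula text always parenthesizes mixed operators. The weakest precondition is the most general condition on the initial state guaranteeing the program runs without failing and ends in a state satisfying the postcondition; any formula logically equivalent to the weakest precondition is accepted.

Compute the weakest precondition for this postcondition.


Working backward. After the program, the postcondition (cnt + 3 <= r - lim + 5 -> r + 8 <= 4) -> (r + r + 5 <= -9 and lim <= 0) must hold; in canonical form it is (cnt + lim <= r + 2 -> r <= -4) -> (2*r <= -14 and lim <= 0).
Before r := 3*r - lim: (cnt + 2*lim <= 3*r + 2 -> 3*r <= lim - 4) -> (6*r <= 2*lim - 14 and lim <= 0)
Before r := 3*cnt + cnt - 8: (2*lim <= 11*cnt - 22 -> 12*cnt <= lim + 20) -> (24*cnt <= 2*lim + 34 and lim <= 0)
Answer: WP = (2*lim <= 11*cnt - 22 -> 12*cnt <= lim + 20) -> (24*cnt <= 2*lim + 34 and lim <= 0)


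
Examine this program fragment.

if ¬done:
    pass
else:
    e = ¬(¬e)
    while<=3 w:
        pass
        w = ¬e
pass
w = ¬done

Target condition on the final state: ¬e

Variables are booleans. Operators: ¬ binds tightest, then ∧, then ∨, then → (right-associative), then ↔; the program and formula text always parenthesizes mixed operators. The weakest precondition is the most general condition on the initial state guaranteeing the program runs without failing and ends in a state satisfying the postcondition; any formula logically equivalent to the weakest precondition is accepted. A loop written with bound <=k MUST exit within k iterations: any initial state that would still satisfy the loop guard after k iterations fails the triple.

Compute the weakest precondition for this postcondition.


Working backward. After the program, ¬e must hold.
Before w := ¬done: ¬e
Before skip: ¬e
Then branch requires ¬e; else branch requires (w → (((¬e) → (e ∧ (e → (¬e)))) ∧ (e → (¬e)))) ∧ ((¬w) → (¬e)).
Before the if: ((¬done) → (¬e)) ∧ (done → ((w → (((¬e) → (e ∧ (e → (¬e)))) ∧ (e → (¬e)))) ∧ ((¬w) → (¬e))))
Answer: WP = ((¬done) → (¬e)) ∧ (done → ((w → (((¬e) → (e ∧ (e → (¬e)))) ∧ (e → (¬e)))) ∧ ((¬w) → (¬e))))


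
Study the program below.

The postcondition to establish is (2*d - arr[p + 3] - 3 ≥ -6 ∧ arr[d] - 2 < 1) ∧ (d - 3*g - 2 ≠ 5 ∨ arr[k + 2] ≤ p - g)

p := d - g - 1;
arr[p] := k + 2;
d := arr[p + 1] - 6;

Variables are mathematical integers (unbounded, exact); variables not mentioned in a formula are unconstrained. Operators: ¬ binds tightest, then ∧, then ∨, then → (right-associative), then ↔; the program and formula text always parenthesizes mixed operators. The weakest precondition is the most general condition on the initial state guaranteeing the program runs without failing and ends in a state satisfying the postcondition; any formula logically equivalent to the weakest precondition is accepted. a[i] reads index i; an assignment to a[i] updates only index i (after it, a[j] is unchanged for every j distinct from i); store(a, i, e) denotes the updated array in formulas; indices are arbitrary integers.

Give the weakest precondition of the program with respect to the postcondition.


Working backward. After the program, the postcondition (2*d - arr[p + 3] - 3 ≥ -6 ∧ arr[d] - 2 < 1) ∧ (d - 3*g - 2 ≠ 5 ∨ arr[k + 2] ≤ p - g) must hold; in canonical form it is 2*d ≥ arr[p + 3] - 3 ∧ arr[d] < 3 ∧ (d ≠ 3*g + 7 ∨ arr[k + 2] + g ≤ p).
Before d := arr[p + 1] - 6: 2*arr[p + 1] ≥ arr[p + 3] + 9 ∧ arr[arr[p + 1] - 6] < 3 ∧ (arr[p + 1] ≠ 3*g + 13 ∨ arr[k + 2] + g ≤ p)
Before arr[p] := k + 2: 2*store(arr, p, k + 2)[p + 1] ≥ store(arr, p, k + 2)[p + 3] + 9 ∧ store(arr, p, k + 2)[store(arr, p, k + 2)[p + 1] - 6] < 3 ∧ (store(arr, p, k + 2)[p + 1] ≠ 3*g + 13 ∨ store(arr, p, k + 2)[k + 2] + g ≤ p)
Before p := d - g - 1: 2*store(arr, d - g - 1, k + 2)[d - g] ≥ store(arr, d - g - 1, k + 2)[d - g + 2] + 9 ∧ store(arr, d - g - 1, k + 2)[store(arr, d - g - 1, k + 2)[d - g] - 6] < 3 ∧ (store(arr, d - g - 1, k + 2)[d - g] ≠ 3*g + 13 ∨ store(arr, d - g - 1, k + 2)[k + 2] + 2*g ≤ d - 1)
Answer: WP = 2*store(arr, d - g - 1, k + 2)[d - g] ≥ store(arr, d - g - 1, k + 2)[d - g + 2] + 9 ∧ store(arr, d - g - 1, k + 2)[store(arr, d - g - 1, k + 2)[d - g] - 6] < 3 ∧ (store(arr, d - g - 1, k + 2)[d - g] ≠ 3*g + 13 ∨ store(arr, d - g - 1, k + 2)[k + 2] + 2*g ≤ d - 1)


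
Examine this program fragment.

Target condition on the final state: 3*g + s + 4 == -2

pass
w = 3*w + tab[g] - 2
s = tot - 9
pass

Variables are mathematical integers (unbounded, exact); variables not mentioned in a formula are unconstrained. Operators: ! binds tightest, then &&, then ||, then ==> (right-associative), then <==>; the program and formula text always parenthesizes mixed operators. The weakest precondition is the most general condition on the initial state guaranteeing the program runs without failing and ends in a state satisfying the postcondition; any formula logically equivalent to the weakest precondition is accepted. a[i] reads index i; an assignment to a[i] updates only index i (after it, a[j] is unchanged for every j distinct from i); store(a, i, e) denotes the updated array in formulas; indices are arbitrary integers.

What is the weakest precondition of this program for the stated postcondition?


Working backward. After the program, the postcondition 3*g + s + 4 == -2 must hold; in canonical form it is 3*g + s == -6.
Before skip: 3*g + s == -6
Before s := tot - 9: 3*g + tot == 3
Before w := 3*w + tab[g] - 2: 3*g + tot == 3
Before skip: 3*g + tot == 3
Answer: WP = 3*g + tot == 3


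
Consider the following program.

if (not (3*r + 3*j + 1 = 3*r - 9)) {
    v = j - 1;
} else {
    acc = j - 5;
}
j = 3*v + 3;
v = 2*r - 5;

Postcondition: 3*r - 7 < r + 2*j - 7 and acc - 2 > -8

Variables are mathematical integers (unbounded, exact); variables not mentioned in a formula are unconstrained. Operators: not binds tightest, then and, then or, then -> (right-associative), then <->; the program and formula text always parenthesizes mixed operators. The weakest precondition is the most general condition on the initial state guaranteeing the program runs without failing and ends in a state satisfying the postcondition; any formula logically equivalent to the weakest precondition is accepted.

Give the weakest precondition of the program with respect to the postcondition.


Working backward. After the program, the postcondition 3*r - 7 < r + 2*j - 7 and acc - 2 > -8 must hold; in canonical form it is 2*r < 2*j and acc > -6.
Before v := 2*r - 5: 2*r < 2*j and acc > -6
Before j := 3*v + 3: 2*r < 6*v + 6 and acc > -6
Then branch requires 2*r < 6*j and acc > -6; else branch requires 2*r < 6*v + 6 and j > -1.
Before the if: ((not (3*j = -10)) -> (2*r < 6*j and acc > -6)) and (3*j = -10 -> (2*r < 6*v + 6 and j > -1))
Answer: WP = ((not (3*j = -10)) -> (2*r < 6*j and acc > -6)) and (3*j = -10 -> (2*r < 6*v + 6 and j > -1))


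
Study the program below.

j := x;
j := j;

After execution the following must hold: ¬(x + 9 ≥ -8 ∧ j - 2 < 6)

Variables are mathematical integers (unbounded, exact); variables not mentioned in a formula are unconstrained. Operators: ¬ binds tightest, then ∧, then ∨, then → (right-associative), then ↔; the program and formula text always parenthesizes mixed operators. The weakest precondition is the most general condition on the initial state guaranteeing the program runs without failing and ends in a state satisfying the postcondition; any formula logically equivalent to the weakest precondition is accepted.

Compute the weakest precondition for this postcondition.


Working backward. After the program, the postcondition ¬(x + 9 ≥ -8 ∧ j - 2 < 6) must hold; in canonical form it is ¬(x ≥ -17 ∧ j < 8).
Before j := j: ¬(x ≥ -17 ∧ j < 8)
Before j := x: ¬(x ≥ -17 ∧ x < 8)
Answer: WP = ¬(x ≥ -17 ∧ x < 8)


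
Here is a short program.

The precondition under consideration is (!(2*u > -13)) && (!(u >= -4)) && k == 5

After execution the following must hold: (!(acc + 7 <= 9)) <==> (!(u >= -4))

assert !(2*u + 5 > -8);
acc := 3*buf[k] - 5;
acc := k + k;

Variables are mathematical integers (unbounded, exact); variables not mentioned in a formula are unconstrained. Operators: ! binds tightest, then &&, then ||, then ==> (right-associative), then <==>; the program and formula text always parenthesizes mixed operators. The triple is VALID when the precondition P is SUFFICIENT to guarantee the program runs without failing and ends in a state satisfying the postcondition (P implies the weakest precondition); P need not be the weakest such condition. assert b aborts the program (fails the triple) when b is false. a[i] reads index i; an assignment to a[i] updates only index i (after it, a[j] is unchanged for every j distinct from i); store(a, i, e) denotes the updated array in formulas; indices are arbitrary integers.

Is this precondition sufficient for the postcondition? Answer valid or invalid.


Working backward. After the program, the postcondition (!(acc + 7 <= 9)) <==> (!(u >= -4)) must hold; in canonical form it is (!(acc <= 2)) <==> (!(u >= -4)).
Before acc := k + k: (!(2*k <= 2)) <==> (!(u >= -4))
Before acc := 3*buf[k] - 5: (!(2*k <= 2)) <==> (!(u >= -4))
Before assert !(2*u + 5 > -8): (!(2*u > -13)) && ((!(2*k <= 2)) <==> (!(u >= -4)))
The weakest precondition is (!(2*u > -13)) && ((!(2*k <= 2)) <==> (!(u >= -4))).
Check whether (!(2*u > -13)) && (!(u >= -4)) && k == 5 implies it.
Every state satisfying the precondition satisfies the weakest precondition: the implication holds.
Answer: valid


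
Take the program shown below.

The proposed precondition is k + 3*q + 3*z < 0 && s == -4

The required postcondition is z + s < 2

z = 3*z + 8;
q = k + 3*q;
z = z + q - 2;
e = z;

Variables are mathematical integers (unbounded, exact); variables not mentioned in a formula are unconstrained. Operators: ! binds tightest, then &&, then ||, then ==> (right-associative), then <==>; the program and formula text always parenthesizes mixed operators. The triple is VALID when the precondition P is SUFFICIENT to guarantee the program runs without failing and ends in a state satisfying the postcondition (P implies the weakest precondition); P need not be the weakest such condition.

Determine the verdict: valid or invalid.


Working backward. After the program, the postcondition z + s < 2 must hold; in canonical form it is s + z < 2.
Before e := z: s + z < 2
Before z := z + q - 2: q + s + z < 4
Before q := k + 3*q: k + 3*q + s + z < 4
Before z := 3*z + 8: k + 3*q + s + 3*z < -4
The weakest precondition is k + 3*q + s + 3*z < -4.
Check whether k + 3*q + 3*z < 0 && s == -4 implies it.
Every state satisfying the precondition satisfies the weakest precondition: the implication holds.
Answer: valid


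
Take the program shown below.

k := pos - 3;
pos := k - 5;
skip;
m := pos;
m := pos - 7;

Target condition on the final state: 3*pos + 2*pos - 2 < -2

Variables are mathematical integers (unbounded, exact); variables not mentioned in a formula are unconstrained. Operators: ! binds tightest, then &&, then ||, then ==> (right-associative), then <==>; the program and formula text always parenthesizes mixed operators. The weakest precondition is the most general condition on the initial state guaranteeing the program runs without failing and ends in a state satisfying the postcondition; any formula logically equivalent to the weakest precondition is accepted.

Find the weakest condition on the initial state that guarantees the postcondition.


Working backward. After the program, the postcondition 3*pos + 2*pos - 2 < -2 must hold; in canonical form it is 5*pos < 0.
Before m := pos - 7: 5*pos < 0
Before m := pos: 5*pos < 0
Before skip: 5*pos < 0
Before pos := k - 5: 5*k < 25
Before k := pos - 3: 5*pos < 40
Answer: WP = 5*pos < 40


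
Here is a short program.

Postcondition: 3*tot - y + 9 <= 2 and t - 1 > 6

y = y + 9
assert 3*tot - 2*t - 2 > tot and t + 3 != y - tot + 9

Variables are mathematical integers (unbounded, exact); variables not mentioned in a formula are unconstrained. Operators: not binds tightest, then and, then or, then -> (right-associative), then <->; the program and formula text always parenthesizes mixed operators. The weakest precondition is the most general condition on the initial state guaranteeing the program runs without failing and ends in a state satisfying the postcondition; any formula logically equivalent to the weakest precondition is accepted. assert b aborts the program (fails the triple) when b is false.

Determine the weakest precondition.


Working backward. After the program, the postcondition 3*tot - y + 9 <= 2 and t - 1 > 6 must hold; in canonical form it is 3*tot <= y - 7 and t > 7.
Before assert 3*tot - 2*t - 2 > tot and t + 3 != y - tot + 9: 2*tot > 2*t + 2 and t + tot != y + 6 and 3*tot <= y - 7 and t > 7
Before y := y + 9: 2*tot > 2*t + 2 and t + tot != y + 15 and 3*tot <= y + 2 and t > 7
Answer: WP = 2*tot > 2*t + 2 and t + tot != y + 15 and 3*tot <= y + 2 and t > 7


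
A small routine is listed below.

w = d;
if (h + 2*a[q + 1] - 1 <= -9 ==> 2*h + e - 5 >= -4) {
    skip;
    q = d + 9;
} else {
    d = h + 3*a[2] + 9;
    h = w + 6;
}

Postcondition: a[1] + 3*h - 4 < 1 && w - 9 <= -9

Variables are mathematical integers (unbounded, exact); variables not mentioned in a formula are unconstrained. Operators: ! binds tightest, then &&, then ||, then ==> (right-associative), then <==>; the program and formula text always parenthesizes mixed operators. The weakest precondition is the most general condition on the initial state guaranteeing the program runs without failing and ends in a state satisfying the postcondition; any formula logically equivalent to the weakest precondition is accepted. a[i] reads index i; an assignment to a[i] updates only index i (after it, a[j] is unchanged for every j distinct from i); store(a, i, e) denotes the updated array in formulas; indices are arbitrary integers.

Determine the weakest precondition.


Working backward. After the program, the postcondition a[1] + 3*h - 4 < 1 && w - 9 <= -9 must hold; in canonical form it is a[1] + 3*h < 5 && w <= 0.
Then branch requires a[1] + 3*h < 5 && w <= 0; else branch requires a[1] + 3*w < -13 && w <= 0.
Before the if: ((2*a[q + 1] + h <= -8 ==> e + 2*h >= 1) ==> (a[1] + 3*h < 5 && w <= 0)) && ((!(2*a[q + 1] + h <= -8 ==> e + 2*h >= 1)) ==> (a[1] + 3*w < -13 && w <= 0))
Before w := d: ((2*a[q + 1] + h <= -8 ==> e + 2*h >= 1) ==> (a[1] + 3*h < 5 && d <= 0)) && ((!(2*a[q + 1] + h <= -8 ==> e + 2*h >= 1)) ==> (a[1] + 3*d < -13 && d <= 0))
Answer: WP = ((2*a[q + 1] + h <= -8 ==> e + 2*h >= 1) ==> (a[1] + 3*h < 5 && d <= 0)) && ((!(2*a[q + 1] + h <= -8 ==> e + 2*h >= 1)) ==> (a[1] + 3*d < -13 && d <= 0))


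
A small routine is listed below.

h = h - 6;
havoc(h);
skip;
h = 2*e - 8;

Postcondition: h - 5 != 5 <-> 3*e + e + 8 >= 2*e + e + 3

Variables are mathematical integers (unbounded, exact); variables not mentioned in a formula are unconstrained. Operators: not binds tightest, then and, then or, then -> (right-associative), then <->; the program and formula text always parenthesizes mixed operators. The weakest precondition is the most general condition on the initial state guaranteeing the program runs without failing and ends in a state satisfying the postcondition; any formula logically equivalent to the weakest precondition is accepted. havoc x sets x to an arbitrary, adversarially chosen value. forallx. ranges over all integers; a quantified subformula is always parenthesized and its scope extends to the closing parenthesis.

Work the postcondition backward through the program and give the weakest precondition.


Working backward. After the program, the postcondition h - 5 != 5 <-> 3*e + e + 8 >= 2*e + e + 3 must hold; in canonical form it is h != 10 <-> e >= -5.
Before h := 2*e - 8: 2*e != 18 <-> e >= -5
Before skip: 2*e != 18 <-> e >= -5
Before havoc h: 2*e != 18 <-> e >= -5
Before h := h - 6: 2*e != 18 <-> e >= -5
Answer: WP = 2*e != 18 <-> e >= -5


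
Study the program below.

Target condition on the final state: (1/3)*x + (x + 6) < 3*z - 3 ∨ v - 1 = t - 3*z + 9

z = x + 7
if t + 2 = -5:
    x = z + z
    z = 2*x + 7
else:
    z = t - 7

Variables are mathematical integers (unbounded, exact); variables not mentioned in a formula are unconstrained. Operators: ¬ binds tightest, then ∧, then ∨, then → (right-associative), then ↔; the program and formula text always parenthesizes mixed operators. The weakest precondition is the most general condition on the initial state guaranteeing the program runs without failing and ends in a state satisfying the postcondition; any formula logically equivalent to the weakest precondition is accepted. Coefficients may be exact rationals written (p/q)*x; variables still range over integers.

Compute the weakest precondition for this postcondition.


Working backward. After the program, the postcondition (1/3)*x + (x + 6) < 3*z - 3 ∨ v - 1 = t - 3*z + 9 must hold; in canonical form it is (4/3)*x < 3*z - 9 ∨ v + 3*z = t + 10.
Then branch requires (28/3)*z > -12 ∨ v + 12*z = t - 11; else branch requires (4/3)*x < 3*t - 30 ∨ 2*t + v = 31.
Before the if: (t = -7 → ((28/3)*z > -12 ∨ v + 12*z = t - 11)) ∧ ((¬(t = -7)) → ((4/3)*x < 3*t - 30 ∨ 2*t + v = 31))
Before z := x + 7: (t = -7 → ((28/3)*x > -232/3 ∨ v + 12*x = t - 95)) ∧ ((¬(t = -7)) → ((4/3)*x < 3*t - 30 ∨ 2*t + v = 31))
Answer: WP = (t = -7 → ((28/3)*x > -232/3 ∨ v + 12*x = t - 95)) ∧ ((¬(t = -7)) → ((4/3)*x < 3*t - 30 ∨ 2*t + v = 31))


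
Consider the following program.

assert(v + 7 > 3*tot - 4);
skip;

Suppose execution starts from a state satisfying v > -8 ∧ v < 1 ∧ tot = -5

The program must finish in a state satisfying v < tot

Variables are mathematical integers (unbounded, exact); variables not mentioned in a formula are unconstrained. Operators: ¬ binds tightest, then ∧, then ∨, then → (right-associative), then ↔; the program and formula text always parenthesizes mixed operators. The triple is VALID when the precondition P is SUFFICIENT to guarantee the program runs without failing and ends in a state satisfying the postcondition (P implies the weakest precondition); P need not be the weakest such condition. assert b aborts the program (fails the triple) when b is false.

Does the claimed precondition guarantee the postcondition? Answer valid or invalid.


Working backward. After the program, v < tot must hold.
Before skip: v < tot
Before assert v + 7 > 3*tot - 4: v > 3*tot - 11 ∧ v < tot
The weakest precondition is v > 3*tot - 11 ∧ v < tot.
Check whether v > -8 ∧ v < 1 ∧ tot = -5 implies it.
Countermodel: at the initial state tot = -5, v = 0, the precondition holds but the weakest precondition fails.
Answer: invalid
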